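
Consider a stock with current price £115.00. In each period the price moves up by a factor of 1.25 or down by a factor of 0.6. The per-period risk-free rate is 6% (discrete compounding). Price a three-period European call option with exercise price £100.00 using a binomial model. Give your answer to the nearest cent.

£39.96

Risk-neutral probability p = (1 + 0.06 − 0.6)/(1.25 − 0.6) = 0.4600/0.6500 = 0.7077
Terminal stock prices: S_uuu = 224.6, S_uud = 107.8, S_udd = 51.75, S_ddd = 24.84
Terminal payoffs (S − K): max(124.6, 0) = 124.6, max(7.812, 0) = 7.812, max(-48.25, 0) = 0, max(-75.16, 0) = 0
Node uu (S = 179.7): V_uu = 1/1.06·[0.7077·124.6094 + 0.2923·7.8125] = 85.3479
Node ud (S = 86.25): V_ud = 1/1.06·[0.7077·7.8125 + 0.2923·0.0000] = 5.2159
Node dd (S = 41.4): V_dd = 1/1.06·[0.7077·0.0000 + 0.2923·0.0000] = 0.0000
Node u (S = 143.8): V_u = 1/1.06·[0.7077·85.3479 + 0.2923·5.2159] = 58.4195
Node d (S = 69): V_d = 1/1.06·[0.7077·5.2159 + 0.2923·0.0000] = 3.4823
Node 0 (S = 115): V_0 = 1/1.06·[0.7077·58.4195 + 0.2923·3.4823] = 39.9632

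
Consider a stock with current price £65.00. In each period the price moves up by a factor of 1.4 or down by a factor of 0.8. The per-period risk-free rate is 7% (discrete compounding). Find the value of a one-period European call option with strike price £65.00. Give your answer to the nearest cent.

Risk-neutral probability p = (1 + 0.07 − 0.8)/(1.4 − 0.8) = 0.2700/0.6000 = 0.4500
Terminal stock prices: S_u = 91, S_d = 52
Terminal payoffs (S − K): max(26, 0) = 26, max(-13, 0) = 0
Node 0 (S = 65): V_0 = 1/1.07·[0.4500·26.0000 + 0.5500·0.0000] = 10.9346

£10.93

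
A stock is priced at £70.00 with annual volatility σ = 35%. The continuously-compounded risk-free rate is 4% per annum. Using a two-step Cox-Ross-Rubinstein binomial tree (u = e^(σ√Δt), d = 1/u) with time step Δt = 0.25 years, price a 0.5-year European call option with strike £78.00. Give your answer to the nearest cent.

CRR parameters: u = e^(σ√Δt) = e^(0.35·√0.25) = 1.1912, d = 1/u = 0.8395
Per-period rate: rΔt = 0.04·0.25 = 0.01, so R = e^0.01 = 1.0101
Risk-neutral probability p = (e^0.01 − 0.8395)/(1.1912 − 0.8395) = 0.1706/0.3518 = 0.4849
Terminal stock prices: S_uu = 99.33, S_ud = 70, S_dd = 49.33
Terminal payoffs (S − K): max(21.33, 0) = 21.33, max(-8, 0) = 0, max(-28.67, 0) = 0
Node u (S = 83.39): V_u = e^(−0.01)·[0.4849·21.3347 + 0.5151·0.0000] = 10.2429
Node d (S = 58.76): V_d = e^(−0.01)·[0.4849·0.0000 + 0.5151·0.0000] = 0.0000
Node 0 (S = 70): V_0 = e^(−0.01)·[0.4849·10.2429 + 0.5151·0.0000] = 4.9177

£4.92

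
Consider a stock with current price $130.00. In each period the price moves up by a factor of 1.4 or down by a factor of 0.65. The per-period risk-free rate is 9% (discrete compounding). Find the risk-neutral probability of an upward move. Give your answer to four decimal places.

p = 0.5867

Risk-neutral probability p = (1 + 0.09 − 0.65)/(1.4 − 0.65) = 0.4400/0.7500 = 0.5867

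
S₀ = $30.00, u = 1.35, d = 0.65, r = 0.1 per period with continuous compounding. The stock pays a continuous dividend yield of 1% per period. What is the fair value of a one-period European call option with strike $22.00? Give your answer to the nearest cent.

$10.62

Per-period risk-free factor R = e^0.1 = 1.1052; dividend-adjusted growth = e^(0.1−0.01) = 1.0942.
Risk-neutral probability p = (1.0942 − 0.65)/(1.35 − 0.65) = 0.4442/0.7000 = 0.6345
Terminal stock prices: S_u = 40.5, S_d = 19.5
Terminal payoffs (S − K): max(18.5, 0) = 18.5, max(-2.5, 0) = 0
Node 0 (S = 30): V_0 = e^(−0.1)·[0.6345·18.5000 + 0.3655·0.0000] = 10.6218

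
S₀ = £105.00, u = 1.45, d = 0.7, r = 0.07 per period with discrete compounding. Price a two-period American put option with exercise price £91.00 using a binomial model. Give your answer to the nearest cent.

£8.87

Risk-neutral probability p = (1 + 0.07 − 0.7)/(1.45 − 0.7) = 0.3700/0.7500 = 0.4933
Terminal stock prices: S_uu = 220.8, S_ud = 106.6, S_dd = 51.45
Terminal payoffs (K − S): max(-129.8, 0) = 0, max(-15.57, 0) = 0, max(39.55, 0) = 39.55
Node u (S = 152.2): continuation = 1/1.07·[0.4933·0.0000 + 0.5067·0.0000] = 0.0000; exercise value = 0.0000 ≤ continuation, so V_u = 0.0000
Node d (S = 73.5): continuation = 1/1.07·[0.4933·0.0000 + 0.5067·39.5500] = 18.7277; exercise value = 17.5000 ≤ continuation, so V_d = 18.7277
Node 0 (S = 105): continuation = 1/1.07·[0.4933·0.0000 + 0.5067·18.7277] = 8.8680; exercise value = 0.0000 ≤ continuation, so V_0 = 8.8680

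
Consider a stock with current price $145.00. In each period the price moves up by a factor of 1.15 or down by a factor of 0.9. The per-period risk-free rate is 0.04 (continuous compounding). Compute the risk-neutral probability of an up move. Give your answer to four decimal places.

Risk-neutral probability p = (e^0.04 − 0.9)/(1.15 − 0.9) = 0.1408/0.2500 = 0.5632

p = 0.5632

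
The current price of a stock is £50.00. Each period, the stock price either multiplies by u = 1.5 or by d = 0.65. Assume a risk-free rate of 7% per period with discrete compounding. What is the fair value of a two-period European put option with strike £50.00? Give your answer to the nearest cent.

Risk-neutral probability p = (1 + 0.07 − 0.65)/(1.5 − 0.65) = 0.4200/0.8500 = 0.4941
Terminal stock prices: S_uu = 112.5, S_ud = 48.75, S_dd = 21.13
Terminal payoffs (K − S): max(-62.5, 0) = 0, max(1.25, 0) = 1.25, max(28.87, 0) = 28.87
Node u (S = 75): V_u = 1/1.07·[0.4941·0.0000 + 0.5059·1.2500] = 0.5910
Node d (S = 32.5): V_d = 1/1.07·[0.4941·1.2500 + 0.5059·28.8750] = 14.2290
Node 0 (S = 50): V_0 = 1/1.07·[0.4941·0.5910 + 0.5059·14.2290] = 7.0002

£7.00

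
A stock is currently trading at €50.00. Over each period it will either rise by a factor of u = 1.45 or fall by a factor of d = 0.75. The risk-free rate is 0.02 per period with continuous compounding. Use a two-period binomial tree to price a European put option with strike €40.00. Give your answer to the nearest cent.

€4.30

Risk-neutral probability p = (e^0.02 − 0.75)/(1.45 − 0.75) = 0.2702/0.7000 = 0.3860
Terminal stock prices: S_uu = 105.1, S_ud = 54.38, S_dd = 28.12
Terminal payoffs (K − S): max(-65.12, 0) = 0, max(-14.38, 0) = 0, max(11.88, 0) = 11.88
Node u (S = 72.5): V_u = e^(−0.02)·[0.3860·0.0000 + 0.6140·0.0000] = 0.0000
Node d (S = 37.5): V_d = e^(−0.02)·[0.3860·0.0000 + 0.6140·11.8750] = 7.1469
Node 0 (S = 50): V_0 = e^(−0.02)·[0.3860·0.0000 + 0.6140·7.1469] = 4.3013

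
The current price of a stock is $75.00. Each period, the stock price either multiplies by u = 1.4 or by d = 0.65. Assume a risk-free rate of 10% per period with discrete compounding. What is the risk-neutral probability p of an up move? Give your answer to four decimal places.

p = 0.6000

Risk-neutral probability p = (1 + 0.1 − 0.65)/(1.4 − 0.65) = 0.4500/0.7500 = 0.6000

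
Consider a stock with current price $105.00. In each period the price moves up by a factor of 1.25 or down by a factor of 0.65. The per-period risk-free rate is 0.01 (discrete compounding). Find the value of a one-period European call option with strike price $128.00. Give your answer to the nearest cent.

$1.93

Risk-neutral probability p = (1 + 0.01 − 0.65)/(1.25 − 0.65) = 0.3600/0.6000 = 0.6000
Terminal stock prices: S_u = 131.2, S_d = 68.25
Terminal payoffs (S − K): max(3.25, 0) = 3.25, max(-59.75, 0) = 0
Node 0 (S = 105): V_0 = 1/1.01·[0.6000·3.2500 + 0.4000·0.0000] = 1.9307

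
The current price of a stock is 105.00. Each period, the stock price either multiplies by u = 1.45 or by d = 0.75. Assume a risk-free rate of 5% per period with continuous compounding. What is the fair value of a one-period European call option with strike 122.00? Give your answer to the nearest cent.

Risk-neutral probability p = (e^0.05 − 0.75)/(1.45 − 0.75) = 0.3013/0.7000 = 0.4304
Terminal stock prices: S_u = 152.2, S_d = 78.75
Terminal payoffs (S − K): max(30.25, 0) = 30.25, max(-43.25, 0) = 0
Node 0 (S = 105): V_0 = e^(−0.05)·[0.4304·30.2500 + 0.5696·0.0000] = 12.3843

12.38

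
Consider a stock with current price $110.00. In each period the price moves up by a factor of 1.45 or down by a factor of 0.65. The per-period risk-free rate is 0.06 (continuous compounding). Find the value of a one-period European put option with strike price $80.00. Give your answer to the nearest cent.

$3.88

Risk-neutral probability p = (e^0.06 − 0.65)/(1.45 − 0.65) = 0.4118/0.8000 = 0.5148
Terminal stock prices: S_u = 159.5, S_d = 71.5
Terminal payoffs (K − S): max(-79.5, 0) = 0, max(8.5, 0) = 8.5
Node 0 (S = 110): V_0 = e^(−0.06)·[0.5148·0.0000 + 0.4852·8.5000] = 3.8841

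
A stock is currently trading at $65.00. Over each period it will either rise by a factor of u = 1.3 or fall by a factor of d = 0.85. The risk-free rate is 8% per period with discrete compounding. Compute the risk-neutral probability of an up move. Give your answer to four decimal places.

p = 0.5111

Risk-neutral probability p = (1 + 0.08 − 0.85)/(1.3 − 0.85) = 0.2300/0.4500 = 0.5111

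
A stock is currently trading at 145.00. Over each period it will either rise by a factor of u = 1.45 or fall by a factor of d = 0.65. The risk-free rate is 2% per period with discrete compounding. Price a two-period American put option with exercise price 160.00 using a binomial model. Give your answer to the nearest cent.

Risk-neutral probability p = (1 + 0.02 − 0.65)/(1.45 − 0.65) = 0.3700/0.8000 = 0.4625
Terminal stock prices: S_uu = 304.9, S_ud = 136.7, S_dd = 61.26
Terminal payoffs (K − S): max(-144.9, 0) = 0, max(23.34, 0) = 23.34, max(98.74, 0) = 98.74
Node u (S = 210.2): continuation = 1/1.02·[0.4625·0.0000 + 0.5375·23.3375] = 12.2979; exercise value = 0.0000 ≤ continuation, so V_u = 12.2979
Node d (S = 94.25): continuation = 1/1.02·[0.4625·23.3375 + 0.5375·98.7375] = 62.6127; exercise value = 65.7500 > continuation, so V_d = 65.7500 (exercise)
Node 0 (S = 145): continuation = 1/1.02·[0.4625·12.2979 + 0.5375·65.7500] = 40.2239; exercise value = 15.0000 ≤ continuation, so V_0 = 40.2239

40.22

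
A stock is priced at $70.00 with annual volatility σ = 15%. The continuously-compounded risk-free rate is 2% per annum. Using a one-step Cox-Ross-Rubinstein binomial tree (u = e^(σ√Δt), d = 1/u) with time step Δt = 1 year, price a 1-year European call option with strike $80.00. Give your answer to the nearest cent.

$0.69

CRR parameters: u = e^(σ√Δt) = e^(0.15·√1) = 1.1618, d = 1/u = 0.8607
Per-period rate: rΔt = 0.02·1 = 0.02, so R = e^0.02 = 1.0202
Risk-neutral probability p = (e^0.02 − 0.8607)/(1.1618 − 0.8607) = 0.1595/0.3011 = 0.5297
Terminal stock prices: S_u = 81.33, S_d = 60.25
Terminal payoffs (S − K): max(1.328, 0) = 1.328, max(-19.75, 0) = 0
Node 0 (S = 70): V_0 = e^(−0.02)·[0.5297·1.3284 + 0.4703·0.0000] = 0.6897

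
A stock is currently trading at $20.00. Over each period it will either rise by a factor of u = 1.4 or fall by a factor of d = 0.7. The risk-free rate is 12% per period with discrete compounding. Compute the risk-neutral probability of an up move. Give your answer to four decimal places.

Risk-neutral probability p = (1 + 0.12 − 0.7)/(1.4 − 0.7) = 0.4200/0.7000 = 0.6000

p = 0.6000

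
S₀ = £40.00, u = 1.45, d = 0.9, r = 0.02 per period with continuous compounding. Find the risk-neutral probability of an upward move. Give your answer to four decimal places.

Risk-neutral probability p = (e^0.02 − 0.9)/(1.45 − 0.9) = 0.1202/0.5500 = 0.2185

p = 0.2185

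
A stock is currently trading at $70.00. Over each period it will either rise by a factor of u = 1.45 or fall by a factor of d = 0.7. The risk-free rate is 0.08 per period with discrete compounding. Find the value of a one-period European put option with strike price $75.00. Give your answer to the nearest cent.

Risk-neutral probability p = (1 + 0.08 − 0.7)/(1.45 − 0.7) = 0.3800/0.7500 = 0.5067
Terminal stock prices: S_u = 101.5, S_d = 49
Terminal payoffs (K − S): max(-26.5, 0) = 0, max(26, 0) = 26
Node 0 (S = 70): V_0 = 1/1.08·[0.5067·0.0000 + 0.4933·26.0000] = 11.8765

$11.88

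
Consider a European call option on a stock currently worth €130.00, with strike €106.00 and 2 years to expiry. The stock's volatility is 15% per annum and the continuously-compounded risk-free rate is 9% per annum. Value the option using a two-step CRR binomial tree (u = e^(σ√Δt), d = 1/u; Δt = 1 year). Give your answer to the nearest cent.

€41.87

CRR parameters: u = e^(σ√Δt) = e^(0.15·√1) = 1.1618, d = 1/u = 0.8607
Per-period rate: rΔt = 0.09·1 = 0.09, so R = e^0.09 = 1.0942
Risk-neutral probability p = (e^0.09 − 0.8607)/(1.1618 − 0.8607) = 0.2335/0.3011 = 0.7753
Terminal stock prices: S_uu = 175.5, S_ud = 130, S_dd = 96.31
Terminal payoffs (S − K): max(69.48, 0) = 69.48, max(24, 0) = 24, max(-9.694, 0) = 0
Node u (S = 151): V_u = e^(−0.09)·[0.7753·69.4816 + 0.2247·24.0000] = 54.1617
Node d (S = 111.9): V_d = e^(−0.09)·[0.7753·24.0000 + 0.2247·0.0000] = 17.0059
Node 0 (S = 130): V_0 = e^(−0.09)·[0.7753·54.1617 + 0.2247·17.0059] = 41.8701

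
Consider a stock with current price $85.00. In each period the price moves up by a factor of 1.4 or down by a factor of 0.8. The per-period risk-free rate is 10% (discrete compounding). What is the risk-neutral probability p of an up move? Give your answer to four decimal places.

Risk-neutral probability p = (1 + 0.1 − 0.8)/(1.4 − 0.8) = 0.3000/0.6000 = 0.5000

p = 0.5000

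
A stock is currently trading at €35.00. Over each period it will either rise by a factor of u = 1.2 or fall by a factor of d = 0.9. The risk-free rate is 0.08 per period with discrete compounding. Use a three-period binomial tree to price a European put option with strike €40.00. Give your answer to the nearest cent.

Risk-neutral probability p = (1 + 0.08 − 0.9)/(1.2 − 0.9) = 0.1800/0.3000 = 0.6000
Terminal stock prices: S_uuu = 60.48, S_uud = 45.36, S_udd = 34.02, S_ddd = 25.52
Terminal payoffs (K − S): max(-20.48, 0) = 0, max(-5.36, 0) = 0, max(5.98, 0) = 5.98, max(14.48, 0) = 14.48
Node uu (S = 50.4): V_uu = 1/1.08·[0.6000·0.0000 + 0.4000·0.0000] = 0.0000
Node ud (S = 37.8): V_ud = 1/1.08·[0.6000·0.0000 + 0.4000·5.9800] = 2.2148
Node dd (S = 28.35): V_dd = 1/1.08·[0.6000·5.9800 + 0.4000·14.4850] = 8.6870
Node u (S = 42): V_u = 1/1.08·[0.6000·0.0000 + 0.4000·2.2148] = 0.8203
Node d (S = 31.5): V_d = 1/1.08·[0.6000·2.2148 + 0.4000·8.6870] = 4.4479
Node 0 (S = 35): V_0 = 1/1.08·[0.6000·0.8203 + 0.4000·4.4479] = 2.1031

€2.10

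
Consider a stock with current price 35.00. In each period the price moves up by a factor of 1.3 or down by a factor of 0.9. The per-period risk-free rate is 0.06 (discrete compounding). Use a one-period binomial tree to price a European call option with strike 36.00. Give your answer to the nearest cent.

3.58

Risk-neutral probability p = (1 + 0.06 − 0.9)/(1.3 − 0.9) = 0.1600/0.4000 = 0.4000
Terminal stock prices: S_u = 45.5, S_d = 31.5
Terminal payoffs (S − K): max(9.5, 0) = 9.5, max(-4.5, 0) = 0
Node 0 (S = 35): V_0 = 1/1.06·[0.4000·9.5000 + 0.6000·0.0000] = 3.5849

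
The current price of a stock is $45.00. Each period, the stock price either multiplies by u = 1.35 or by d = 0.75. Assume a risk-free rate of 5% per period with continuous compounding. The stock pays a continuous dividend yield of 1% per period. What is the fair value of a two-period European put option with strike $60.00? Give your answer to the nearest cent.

Per-period risk-free factor R = e^0.05 = 1.0513; dividend-adjusted growth = e^(0.05−0.01) = 1.0408.
Risk-neutral probability p = (1.0408 − 0.75)/(1.35 − 0.75) = 0.2908/0.6000 = 0.4847
Terminal stock prices: S_uu = 82.01, S_ud = 45.56, S_dd = 25.31
Terminal payoffs (K − S): max(-22.01, 0) = 0, max(14.44, 0) = 14.44, max(34.69, 0) = 34.69
Node u (S = 60.75): V_u = e^(−0.05)·[0.4847·0.0000 + 0.5153·14.4375] = 7.0770
Node d (S = 33.75): V_d = e^(−0.05)·[0.4847·14.4375 + 0.5153·34.6875] = 23.6596
Node 0 (S = 45): V_0 = e^(−0.05)·[0.4847·7.0770 + 0.5153·23.6596] = 14.8604

$14.86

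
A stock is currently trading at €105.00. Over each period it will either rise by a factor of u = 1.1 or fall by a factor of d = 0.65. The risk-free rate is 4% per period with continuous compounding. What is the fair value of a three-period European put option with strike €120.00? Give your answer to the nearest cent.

€12.91

Risk-neutral probability p = (e^0.04 − 0.65)/(1.1 − 0.65) = 0.3908/0.4500 = 0.8685
Terminal stock prices: S_uuu = 139.8, S_uud = 82.58, S_udd = 48.8, S_ddd = 28.84
Terminal payoffs (K − S): max(-19.76, 0) = 0, max(37.42, 0) = 37.42, max(71.2, 0) = 71.2, max(91.16, 0) = 91.16
Node uu (S = 127.1): V_uu = e^(−0.04)·[0.8685·0.0000 + 0.1315·37.4175] = 4.7286
Node ud (S = 75.08): V_ud = e^(−0.04)·[0.8685·37.4175 + 0.1315·71.2012] = 40.2197
Node dd (S = 44.36): V_dd = e^(−0.04)·[0.8685·71.2012 + 0.1315·91.1644] = 70.9322
Node u (S = 115.5): V_u = e^(−0.04)·[0.8685·4.7286 + 0.1315·40.2197] = 9.0284
Node d (S = 68.25): V_d = e^(−0.04)·[0.8685·40.2197 + 0.1315·70.9322] = 42.5240
Node 0 (S = 105): V_0 = e^(−0.04)·[0.8685·9.0284 + 0.1315·42.5240] = 12.9073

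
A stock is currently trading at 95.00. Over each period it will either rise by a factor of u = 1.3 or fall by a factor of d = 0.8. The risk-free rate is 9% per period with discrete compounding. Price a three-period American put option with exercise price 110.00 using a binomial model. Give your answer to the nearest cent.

15.55

Risk-neutral probability p = (1 + 0.09 − 0.8)/(1.3 − 0.8) = 0.2900/0.5000 = 0.5800
Terminal stock prices: S_uuu = 208.7, S_uud = 128.4, S_udd = 79.04, S_ddd = 48.64
Terminal payoffs (K − S): max(-98.72, 0) = 0, max(-18.44, 0) = 0, max(30.96, 0) = 30.96, max(61.36, 0) = 61.36
Node uu (S = 160.6): continuation = 1/1.09·[0.5800·0.0000 + 0.4200·0.0000] = 0.0000; exercise value = 0.0000 ≤ continuation, so V_uu = 0.0000
Node ud (S = 98.8): continuation = 1/1.09·[0.5800·0.0000 + 0.4200·30.9600] = 11.9295; exercise value = 11.2000 ≤ continuation, so V_ud = 11.9295
Node dd (S = 60.8): continuation = 1/1.09·[0.5800·30.9600 + 0.4200·61.3600] = 40.1174; exercise value = 49.2000 > continuation, so V_dd = 49.2000 (exercise)
Node u (S = 123.5): continuation = 1/1.09·[0.5800·0.0000 + 0.4200·11.9295] = 4.5967; exercise value = 0.0000 ≤ continuation, so V_u = 4.5967
Node d (S = 76): continuation = 1/1.09·[0.5800·11.9295 + 0.4200·49.2000] = 25.3056; exercise value = 34.0000 > continuation, so V_d = 34.0000 (exercise)
Node 0 (S = 95): continuation = 1/1.09·[0.5800·4.5967 + 0.4200·34.0000] = 15.5469; exercise value = 15.0000 ≤ continuation, so V_0 = 15.5469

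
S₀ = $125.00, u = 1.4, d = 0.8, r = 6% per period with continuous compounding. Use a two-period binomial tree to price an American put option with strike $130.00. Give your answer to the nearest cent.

$15.92

Risk-neutral probability p = (e^0.06 − 0.8)/(1.4 − 0.8) = 0.2618/0.6000 = 0.4364
Terminal stock prices: S_uu = 245, S_ud = 140, S_dd = 80
Terminal payoffs (K − S): max(-115, 0) = 0, max(-10, 0) = 0, max(50, 0) = 50
Node u (S = 175): continuation = e^(−0.06)·[0.4364·0.0000 + 0.5636·0.0000] = 0.0000; exercise value = 0.0000 ≤ continuation, so V_u = 0.0000
Node d (S = 100): continuation = e^(−0.06)·[0.4364·0.0000 + 0.5636·50.0000] = 26.5392; exercise value = 30.0000 > continuation, so V_d = 30.0000 (exercise)
Node 0 (S = 125): continuation = e^(−0.06)·[0.4364·0.0000 + 0.5636·30.0000] = 15.9235; exercise value = 5.0000 ≤ continuation, so V_0 = 15.9235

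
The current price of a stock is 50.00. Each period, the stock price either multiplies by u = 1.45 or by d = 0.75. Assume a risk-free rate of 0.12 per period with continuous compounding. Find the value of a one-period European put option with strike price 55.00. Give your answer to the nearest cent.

Risk-neutral probability p = (e^0.12 − 0.75)/(1.45 − 0.75) = 0.3775/0.7000 = 0.5393
Terminal stock prices: S_u = 72.5, S_d = 37.5
Terminal payoffs (K − S): max(-17.5, 0) = 0, max(17.5, 0) = 17.5
Node 0 (S = 50): V_0 = e^(−0.12)·[0.5393·0.0000 + 0.4607·17.5000] = 7.1509

7.15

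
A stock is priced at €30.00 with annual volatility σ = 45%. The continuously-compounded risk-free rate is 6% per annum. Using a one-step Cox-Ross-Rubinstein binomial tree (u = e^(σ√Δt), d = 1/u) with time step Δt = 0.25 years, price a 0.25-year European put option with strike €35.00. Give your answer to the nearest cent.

CRR parameters: u = e^(σ√Δt) = e^(0.45·√0.25) = 1.2523, d = 1/u = 0.7985
Per-period rate: rΔt = 0.06·0.25 = 0.015, so R = e^0.015 = 1.0151
Risk-neutral probability p = (e^0.015 − 0.7985)/(1.2523 − 0.7985) = 0.2166/0.4538 = 0.4773
Terminal stock prices: S_u = 37.57, S_d = 23.96
Terminal payoffs (K − S): max(-2.57, 0) = 0, max(11.04, 0) = 11.04
Node 0 (S = 30): V_0 = e^(−0.015)·[0.4773·0.0000 + 0.5227·11.0445] = 5.6871

€5.69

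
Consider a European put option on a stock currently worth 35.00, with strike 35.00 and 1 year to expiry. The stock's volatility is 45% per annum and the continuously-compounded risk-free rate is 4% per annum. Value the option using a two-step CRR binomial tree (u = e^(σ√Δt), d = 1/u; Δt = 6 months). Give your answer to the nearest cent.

4.75

CRR parameters: u = e^(σ√Δt) = e^(0.45·√0.5) = 1.3746, d = 1/u = 0.7275
Per-period rate: rΔt = 0.04·0.5 = 0.02, so R = e^0.02 = 1.0202
Risk-neutral probability p = (e^0.02 − 0.7275)/(1.3746 − 0.7275) = 0.2927/0.6472 = 0.4523
Terminal stock prices: S_uu = 66.14, S_ud = 35, S_dd = 18.52
Terminal payoffs (K − S): max(-31.14, 0) = 0, max(0, 0) = 0, max(16.48, 0) = 16.48
Node u (S = 48.11): V_u = e^(−0.02)·[0.4523·0.0000 + 0.5477·0.0000] = 0.0000
Node d (S = 25.46): V_d = e^(−0.02)·[0.4523·0.0000 + 0.5477·16.4781] = 8.8459
Node 0 (S = 35): V_0 = e^(−0.02)·[0.4523·0.0000 + 0.5477·8.8459] = 4.7487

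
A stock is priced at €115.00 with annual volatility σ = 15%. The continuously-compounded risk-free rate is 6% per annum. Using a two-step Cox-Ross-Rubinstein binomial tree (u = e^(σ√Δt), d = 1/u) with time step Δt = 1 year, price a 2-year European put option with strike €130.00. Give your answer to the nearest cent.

CRR parameters: u = e^(σ√Δt) = e^(0.15·√1) = 1.1618, d = 1/u = 0.8607
Per-period rate: rΔt = 0.06·1 = 0.06, so R = e^0.06 = 1.0618
Risk-neutral probability p = (e^0.06 − 0.8607)/(1.1618 − 0.8607) = 0.2011/0.3011 = 0.6679
Terminal stock prices: S_uu = 155.2, S_ud = 115, S_dd = 85.19
Terminal payoffs (K − S): max(-25.23, 0) = 0, max(15, 0) = 15, max(44.81, 0) = 44.81
Node u (S = 133.6): V_u = e^(−0.06)·[0.6679·0.0000 + 0.3321·15.0000] = 4.6911
Node d (S = 98.98): V_d = e^(−0.06)·[0.6679·15.0000 + 0.3321·44.8059] = 23.4480
Node 0 (S = 115): V_0 = e^(−0.06)·[0.6679·4.6911 + 0.3321·23.4480] = 10.2839

€10.28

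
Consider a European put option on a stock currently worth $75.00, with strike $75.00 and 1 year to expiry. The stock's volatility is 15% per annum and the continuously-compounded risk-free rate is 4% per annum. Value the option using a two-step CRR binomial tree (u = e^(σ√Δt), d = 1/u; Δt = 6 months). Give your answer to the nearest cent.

$2.56

CRR parameters: u = e^(σ√Δt) = e^(0.15·√0.5) = 1.1119, d = 1/u = 0.8994
Per-period rate: rΔt = 0.04·0.5 = 0.02, so R = e^0.02 = 1.0202
Risk-neutral probability p = (e^0.02 − 0.8994)/(1.1119 − 0.8994) = 0.1208/0.2125 = 0.5686
Terminal stock prices: S_uu = 92.72, S_ud = 75, S_dd = 60.66
Terminal payoffs (K − S): max(-17.72, 0) = 0, max(0, 0) = 0, max(14.34, 0) = 14.34
Node u (S = 83.39): V_u = e^(−0.02)·[0.5686·0.0000 + 0.4314·0.0000] = 0.0000
Node d (S = 67.45): V_d = e^(−0.02)·[0.5686·0.0000 + 0.4314·14.3357] = 6.0625
Node 0 (S = 75): V_0 = e^(−0.02)·[0.5686·0.0000 + 0.4314·6.0625] = 2.5638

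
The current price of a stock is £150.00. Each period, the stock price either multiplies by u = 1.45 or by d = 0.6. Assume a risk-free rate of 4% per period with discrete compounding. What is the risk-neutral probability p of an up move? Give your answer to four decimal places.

Risk-neutral probability p = (1 + 0.04 − 0.6)/(1.45 − 0.6) = 0.4400/0.8500 = 0.5176

p = 0.5176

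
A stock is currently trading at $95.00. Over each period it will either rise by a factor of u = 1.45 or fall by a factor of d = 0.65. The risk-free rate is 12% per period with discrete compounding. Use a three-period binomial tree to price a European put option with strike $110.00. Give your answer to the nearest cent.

$15.25

Risk-neutral probability p = (1 + 0.12 − 0.65)/(1.45 − 0.65) = 0.4700/0.8000 = 0.5875
Terminal stock prices: S_uuu = 289.6, S_uud = 129.8, S_udd = 58.2, S_ddd = 26.09
Terminal payoffs (K − S): max(-179.6, 0) = 0, max(-19.83, 0) = 0, max(51.8, 0) = 51.8, max(83.91, 0) = 83.91
Node uu (S = 199.7): V_uu = 1/1.12·[0.5875·0.0000 + 0.4125·0.0000] = 0.0000
Node ud (S = 89.54): V_ud = 1/1.12·[0.5875·0.0000 + 0.4125·51.8006] = 19.0784
Node dd (S = 40.14): V_dd = 1/1.12·[0.5875·51.8006 + 0.4125·83.9106] = 58.0768
Node u (S = 137.8): V_u = 1/1.12·[0.5875·0.0000 + 0.4125·19.0784] = 7.0266
Node d (S = 61.75): V_d = 1/1.12·[0.5875·19.0784 + 0.4125·58.0768] = 31.3975
Node 0 (S = 95): V_0 = 1/1.12·[0.5875·7.0266 + 0.4125·31.3975] = 15.2497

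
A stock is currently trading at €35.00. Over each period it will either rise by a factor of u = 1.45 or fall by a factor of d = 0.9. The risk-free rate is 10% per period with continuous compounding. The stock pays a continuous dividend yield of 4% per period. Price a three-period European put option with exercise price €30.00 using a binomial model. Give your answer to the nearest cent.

€1.17

Per-period risk-free factor R = e^0.1 = 1.1052; dividend-adjusted growth = e^(0.1−0.04) = 1.0618.
Risk-neutral probability p = (1.0618 − 0.9)/(1.45 − 0.9) = 0.1618/0.5500 = 0.2942
Terminal stock prices: S_uuu = 106.7, S_uud = 66.23, S_udd = 41.11, S_ddd = 25.52
Terminal payoffs (K − S): max(-76.7, 0) = 0, max(-36.23, 0) = 0, max(-11.11, 0) = 0, max(4.485, 0) = 4.485
Node uu (S = 73.59): V_uu = e^(−0.1)·[0.2942·0.0000 + 0.7058·0.0000] = 0.0000
Node ud (S = 45.68): V_ud = e^(−0.1)·[0.2942·0.0000 + 0.7058·0.0000] = 0.0000
Node dd (S = 28.35): V_dd = e^(−0.1)·[0.2942·0.0000 + 0.7058·4.4850] = 2.8641
Node u (S = 50.75): V_u = e^(−0.1)·[0.2942·0.0000 + 0.7058·0.0000] = 0.0000
Node d (S = 31.5): V_d = e^(−0.1)·[0.2942·0.0000 + 0.7058·2.8641] = 1.8290
Node 0 (S = 35): V_0 = e^(−0.1)·[0.2942·0.0000 + 0.7058·1.8290] = 1.1680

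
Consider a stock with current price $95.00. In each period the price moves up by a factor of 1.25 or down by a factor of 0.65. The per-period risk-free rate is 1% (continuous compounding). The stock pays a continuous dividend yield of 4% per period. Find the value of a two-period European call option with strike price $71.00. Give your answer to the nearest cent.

$24.67

Per-period risk-free factor R = e^0.01 = 1.0101; dividend-adjusted growth = e^(0.01−0.04) = 0.9704.
Risk-neutral probability p = (0.9704 − 0.65)/(1.25 − 0.65) = 0.3204/0.6000 = 0.5341
Terminal stock prices: S_uu = 148.4, S_ud = 77.19, S_dd = 40.14
Terminal payoffs (S − K): max(77.44, 0) = 77.44, max(6.188, 0) = 6.188, max(-30.86, 0) = 0
Node u (S = 118.8): V_u = e^(−0.01)·[0.5341·77.4375 + 0.4659·6.1875] = 43.8002
Node d (S = 61.75): V_d = e^(−0.01)·[0.5341·6.1875 + 0.4659·0.0000] = 3.2717
Node 0 (S = 95): V_0 = e^(−0.01)·[0.5341·43.8002 + 0.4659·3.2717] = 24.6691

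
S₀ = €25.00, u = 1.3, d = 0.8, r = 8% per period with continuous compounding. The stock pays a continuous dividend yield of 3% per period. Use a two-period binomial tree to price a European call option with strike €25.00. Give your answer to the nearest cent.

€4.14

Per-period risk-free factor R = e^0.08 = 1.0833; dividend-adjusted growth = e^(0.08−0.03) = 1.0513.
Risk-neutral probability p = (1.0513 − 0.8)/(1.3 − 0.8) = 0.2513/0.5000 = 0.5025
Terminal stock prices: S_uu = 42.25, S_ud = 26, S_dd = 16
Terminal payoffs (S − K): max(17.25, 0) = 17.25, max(1, 0) = 1, max(-9, 0) = 0
Node u (S = 32.5): V_u = e^(−0.08)·[0.5025·17.2500 + 0.4975·1.0000] = 8.4616
Node d (S = 20): V_d = e^(−0.08)·[0.5025·1.0000 + 0.4975·0.0000] = 0.4639
Node 0 (S = 25): V_0 = e^(−0.08)·[0.5025·8.4616 + 0.4975·0.4639] = 4.1384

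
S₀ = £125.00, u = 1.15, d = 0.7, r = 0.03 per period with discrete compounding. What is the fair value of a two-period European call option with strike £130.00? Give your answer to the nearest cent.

£17.90

Risk-neutral probability p = (1 + 0.03 − 0.7)/(1.15 − 0.7) = 0.3300/0.4500 = 0.7333
Terminal stock prices: S_uu = 165.3, S_ud = 100.6, S_dd = 61.25
Terminal payoffs (S − K): max(35.31, 0) = 35.31, max(-29.38, 0) = 0, max(-68.75, 0) = 0
Node u (S = 143.8): V_u = 1/1.03·[0.7333·35.3125 + 0.2667·0.0000] = 25.1416
Node d (S = 87.5): V_d = 1/1.03·[0.7333·0.0000 + 0.2667·0.0000] = 0.0000
Node 0 (S = 125): V_0 = 1/1.03·[0.7333·25.1416 + 0.2667·0.0000] = 17.9002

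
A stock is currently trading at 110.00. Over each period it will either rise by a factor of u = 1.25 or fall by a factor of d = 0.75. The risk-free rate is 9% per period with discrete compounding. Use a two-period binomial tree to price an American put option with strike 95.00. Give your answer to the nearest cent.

3.67

Risk-neutral probability p = (1 + 0.09 − 0.75)/(1.25 − 0.75) = 0.3400/0.5000 = 0.6800
Terminal stock prices: S_uu = 171.9, S_ud = 103.1, S_dd = 61.88
Terminal payoffs (K − S): max(-76.88, 0) = 0, max(-8.125, 0) = 0, max(33.12, 0) = 33.12
Node u (S = 137.5): continuation = 1/1.09·[0.6800·0.0000 + 0.3200·0.0000] = 0.0000; exercise value = 0.0000 ≤ continuation, so V_u = 0.0000
Node d (S = 82.5): continuation = 1/1.09·[0.6800·0.0000 + 0.3200·33.1250] = 9.7248; exercise value = 12.5000 > continuation, so V_d = 12.5000 (exercise)
Node 0 (S = 110): continuation = 1/1.09·[0.6800·0.0000 + 0.3200·12.5000] = 3.6697; exercise value = 0.0000 ≤ continuation, so V_0 = 3.6697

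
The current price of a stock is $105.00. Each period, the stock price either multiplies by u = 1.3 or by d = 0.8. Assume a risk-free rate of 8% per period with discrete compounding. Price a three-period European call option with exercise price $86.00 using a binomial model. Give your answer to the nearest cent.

Risk-neutral probability p = (1 + 0.08 − 0.8)/(1.3 − 0.8) = 0.2800/0.5000 = 0.5600
Terminal stock prices: S_uuu = 230.7, S_uud = 142, S_udd = 87.36, S_ddd = 53.76
Terminal payoffs (S − K): max(144.7, 0) = 144.7, max(55.96, 0) = 55.96, max(1.36, 0) = 1.36, max(-32.24, 0) = 0
Node uu (S = 177.5): V_uu = 1/1.08·[0.5600·144.6850 + 0.4400·55.9600] = 97.8204
Node ud (S = 109.2): V_ud = 1/1.08·[0.5600·55.9600 + 0.4400·1.3600] = 29.5704
Node dd (S = 67.2): V_dd = 1/1.08·[0.5600·1.3600 + 0.4400·0.0000] = 0.7052
Node u (S = 136.5): V_u = 1/1.08·[0.5600·97.8204 + 0.4400·29.5704] = 62.7689
Node d (S = 84): V_d = 1/1.08·[0.5600·29.5704 + 0.4400·0.7052] = 15.6201
Node 0 (S = 105): V_0 = 1/1.08·[0.5600·62.7689 + 0.4400·15.6201] = 38.9106

$38.91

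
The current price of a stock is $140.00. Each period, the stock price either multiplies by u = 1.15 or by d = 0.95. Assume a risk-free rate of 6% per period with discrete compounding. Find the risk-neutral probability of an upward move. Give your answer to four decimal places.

p = 0.5500

Risk-neutral probability p = (1 + 0.06 − 0.95)/(1.15 − 0.95) = 0.1100/0.2000 = 0.5500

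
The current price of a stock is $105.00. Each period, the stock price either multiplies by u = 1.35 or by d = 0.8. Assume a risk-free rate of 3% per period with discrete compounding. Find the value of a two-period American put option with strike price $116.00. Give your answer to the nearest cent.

$18.67

Risk-neutral probability p = (1 + 0.03 − 0.8)/(1.35 − 0.8) = 0.2300/0.5500 = 0.4182
Terminal stock prices: S_uu = 191.4, S_ud = 113.4, S_dd = 67.2
Terminal payoffs (K − S): max(-75.36, 0) = 0, max(2.6, 0) = 2.6, max(48.8, 0) = 48.8
Node u (S = 141.8): continuation = 1/1.03·[0.4182·0.0000 + 0.5818·2.6000] = 1.4687; exercise value = 0.0000 ≤ continuation, so V_u = 1.4687
Node d (S = 84): continuation = 1/1.03·[0.4182·2.6000 + 0.5818·48.8000] = 28.6214; exercise value = 32.0000 > continuation, so V_d = 32.0000 (exercise)
Node 0 (S = 105): continuation = 1/1.03·[0.4182·1.4687 + 0.5818·32.0000] = 18.6722; exercise value = 11.0000 ≤ continuation, so V_0 = 18.6722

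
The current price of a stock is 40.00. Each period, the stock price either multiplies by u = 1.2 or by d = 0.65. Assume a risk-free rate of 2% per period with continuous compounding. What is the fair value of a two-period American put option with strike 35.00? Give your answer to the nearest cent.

3.69

Risk-neutral probability p = (e^0.02 − 0.65)/(1.2 − 0.65) = 0.3702/0.5500 = 0.6731
Terminal stock prices: S_uu = 57.6, S_ud = 31.2, S_dd = 16.9
Terminal payoffs (K − S): max(-22.6, 0) = 0, max(3.8, 0) = 3.8, max(18.1, 0) = 18.1
Node u (S = 48): continuation = e^(−0.02)·[0.6731·0.0000 + 0.3269·3.8000] = 1.2176; exercise value = 0.0000 ≤ continuation, so V_u = 1.2176
Node d (S = 26): continuation = e^(−0.02)·[0.6731·3.8000 + 0.3269·18.1000] = 8.3070; exercise value = 9.0000 > continuation, so V_d = 9.0000 (exercise)
Node 0 (S = 40): continuation = e^(−0.02)·[0.6731·1.2176 + 0.3269·9.0000] = 3.6873; exercise value = 0.0000 ≤ continuation, so V_0 = 3.6873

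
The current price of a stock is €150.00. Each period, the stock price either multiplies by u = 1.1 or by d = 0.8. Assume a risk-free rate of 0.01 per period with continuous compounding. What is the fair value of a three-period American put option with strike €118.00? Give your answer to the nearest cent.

Risk-neutral probability p = (e^0.01 − 0.8)/(1.1 − 0.8) = 0.2101/0.3000 = 0.7002
Terminal stock prices: S_uuu = 199.7, S_uud = 145.2, S_udd = 105.6, S_ddd = 76.8
Terminal payoffs (K − S): max(-81.65, 0) = 0, max(-27.2, 0) = 0, max(12.4, 0) = 12.4, max(41.2, 0) = 41.2
Node uu (S = 181.5): continuation = e^(−0.01)·[0.7002·0.0000 + 0.2998·0.0000] = 0.0000; exercise value = 0.0000 ≤ continuation, so V_uu = 0.0000
Node ud (S = 132): continuation = e^(−0.01)·[0.7002·0.0000 + 0.2998·12.4000] = 3.6809; exercise value = 0.0000 ≤ continuation, so V_ud = 3.6809
Node dd (S = 96): continuation = e^(−0.01)·[0.7002·12.4000 + 0.2998·41.2000] = 20.8259; exercise value = 22.0000 > continuation, so V_dd = 22.0000 (exercise)
Node u (S = 165): continuation = e^(−0.01)·[0.7002·0.0000 + 0.2998·3.6809] = 1.0927; exercise value = 0.0000 ≤ continuation, so V_u = 1.0927
Node d (S = 120): continuation = e^(−0.01)·[0.7002·3.6809 + 0.2998·22.0000] = 9.0823; exercise value = 0.0000 ≤ continuation, so V_d = 9.0823
Node 0 (S = 150): continuation = e^(−0.01)·[0.7002·1.0927 + 0.2998·9.0823] = 3.4535; exercise value = 0.0000 ≤ continuation, so V_0 = 3.4535

€3.45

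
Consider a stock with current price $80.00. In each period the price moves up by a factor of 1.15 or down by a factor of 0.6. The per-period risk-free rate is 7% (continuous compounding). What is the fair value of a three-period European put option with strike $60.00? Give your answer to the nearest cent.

$1.21

Risk-neutral probability p = (e^0.07 − 0.6)/(1.15 − 0.6) = 0.4725/0.5500 = 0.8591
Terminal stock prices: S_uuu = 121.7, S_uud = 63.48, S_udd = 33.12, S_ddd = 17.28
Terminal payoffs (K − S): max(-61.67, 0) = 0, max(-3.48, 0) = 0, max(26.88, 0) = 26.88, max(42.72, 0) = 42.72
Node uu (S = 105.8): V_uu = e^(−0.07)·[0.8591·0.0000 + 0.1409·0.0000] = 0.0000
Node ud (S = 55.2): V_ud = e^(−0.07)·[0.8591·0.0000 + 0.1409·26.8800] = 3.5312
Node dd (S = 28.8): V_dd = e^(−0.07)·[0.8591·26.8800 + 0.1409·42.7200] = 27.1436
Node u (S = 92): V_u = e^(−0.07)·[0.8591·0.0000 + 0.1409·3.5312] = 0.4639
Node d (S = 48): V_d = e^(−0.07)·[0.8591·3.5312 + 0.1409·27.1436] = 6.3944
Node 0 (S = 80): V_0 = e^(−0.07)·[0.8591·0.4639 + 0.1409·6.3944] = 1.2116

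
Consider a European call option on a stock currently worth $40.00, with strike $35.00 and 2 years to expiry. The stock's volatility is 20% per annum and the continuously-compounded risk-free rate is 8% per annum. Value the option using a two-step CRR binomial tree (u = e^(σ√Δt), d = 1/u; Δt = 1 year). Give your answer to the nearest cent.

$11.00

CRR parameters: u = e^(σ√Δt) = e^(0.2·√1) = 1.2214, d = 1/u = 0.8187
Per-period rate: rΔt = 0.08·1 = 0.08, so R = e^0.08 = 1.0833
Risk-neutral probability p = (e^0.08 − 0.8187)/(1.2214 − 0.8187) = 0.2646/0.4027 = 0.6570
Terminal stock prices: S_uu = 59.67, S_ud = 40, S_dd = 26.81
Terminal payoffs (S − K): max(24.67, 0) = 24.67, max(5, 0) = 5, max(-8.187, 0) = 0
Node u (S = 48.86): V_u = e^(−0.08)·[0.6570·24.6730 + 0.3430·5.0000] = 16.5470
Node d (S = 32.75): V_d = e^(−0.08)·[0.6570·5.0000 + 0.3430·0.0000] = 3.0324
Node 0 (S = 40): V_0 = e^(−0.08)·[0.6570·16.5470 + 0.3430·3.0324] = 10.9958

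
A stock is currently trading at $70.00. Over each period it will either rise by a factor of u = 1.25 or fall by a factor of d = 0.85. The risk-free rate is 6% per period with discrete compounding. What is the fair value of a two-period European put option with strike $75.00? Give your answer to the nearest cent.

$5.18

Risk-neutral probability p = (1 + 0.06 − 0.85)/(1.25 − 0.85) = 0.2100/0.4000 = 0.5250
Terminal stock prices: S_uu = 109.4, S_ud = 74.38, S_dd = 50.57
Terminal payoffs (K − S): max(-34.38, 0) = 0, max(0.625, 0) = 0.625, max(24.43, 0) = 24.43
Node u (S = 87.5): V_u = 1/1.06·[0.5250·0.0000 + 0.4750·0.6250] = 0.2801
Node d (S = 59.5): V_d = 1/1.06·[0.5250·0.6250 + 0.4750·24.4250] = 11.2547
Node 0 (S = 70): V_0 = 1/1.06·[0.5250·0.2801 + 0.4750·11.2547] = 5.1821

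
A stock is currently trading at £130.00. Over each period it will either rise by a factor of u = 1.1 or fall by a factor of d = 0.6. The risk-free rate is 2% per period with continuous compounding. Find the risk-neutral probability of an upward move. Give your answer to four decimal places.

p = 0.8404

Risk-neutral probability p = (e^0.02 − 0.6)/(1.1 − 0.6) = 0.4202/0.5000 = 0.8404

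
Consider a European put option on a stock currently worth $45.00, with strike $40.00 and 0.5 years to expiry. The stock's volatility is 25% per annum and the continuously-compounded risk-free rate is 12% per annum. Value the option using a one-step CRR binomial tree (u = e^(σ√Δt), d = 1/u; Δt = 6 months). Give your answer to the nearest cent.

CRR parameters: u = e^(σ√Δt) = e^(0.25·√0.5) = 1.1934, d = 1/u = 0.8380
Per-period rate: rΔt = 0.12·0.5 = 0.06, so R = e^0.06 = 1.0618
Risk-neutral probability p = (e^0.06 − 0.8380)/(1.1934 − 0.8380) = 0.2239/0.3554 = 0.6299
Terminal stock prices: S_u = 53.7, S_d = 37.71
Terminal payoffs (K − S): max(-13.7, 0) = 0, max(2.291, 0) = 2.291
Node 0 (S = 45): V_0 = e^(−0.06)·[0.6299·0.0000 + 0.3701·2.2915] = 0.7987

$0.80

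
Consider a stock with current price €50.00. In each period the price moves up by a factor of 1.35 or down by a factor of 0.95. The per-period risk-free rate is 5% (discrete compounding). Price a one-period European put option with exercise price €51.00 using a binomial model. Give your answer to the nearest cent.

Risk-neutral probability p = (1 + 0.05 − 0.95)/(1.35 − 0.95) = 0.1000/0.4000 = 0.2500
Terminal stock prices: S_u = 67.5, S_d = 47.5
Terminal payoffs (K − S): max(-16.5, 0) = 0, max(3.5, 0) = 3.5
Node 0 (S = 50): V_0 = 1/1.05·[0.2500·0.0000 + 0.7500·3.5000] = 2.5000

€2.50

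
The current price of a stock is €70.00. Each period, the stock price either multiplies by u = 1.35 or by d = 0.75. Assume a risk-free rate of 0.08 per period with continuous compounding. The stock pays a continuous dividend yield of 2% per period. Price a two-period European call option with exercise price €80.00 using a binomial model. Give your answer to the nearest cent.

€10.95

Per-period risk-free factor R = e^0.08 = 1.0833; dividend-adjusted growth = e^(0.08−0.02) = 1.0618.
Risk-neutral probability p = (1.0618 − 0.75)/(1.35 − 0.75) = 0.3118/0.6000 = 0.5197
Terminal stock prices: S_uu = 127.6, S_ud = 70.88, S_dd = 39.38
Terminal payoffs (S − K): max(47.58, 0) = 47.58, max(-9.125, 0) = 0, max(-40.62, 0) = 0
Node u (S = 94.5): V_u = e^(−0.08)·[0.5197·47.5750 + 0.4803·0.0000] = 22.8250
Node d (S = 52.5): V_d = e^(−0.08)·[0.5197·0.0000 + 0.4803·0.0000] = 0.0000
Node 0 (S = 70): V_0 = e^(−0.08)·[0.5197·22.8250 + 0.4803·0.0000] = 10.9507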